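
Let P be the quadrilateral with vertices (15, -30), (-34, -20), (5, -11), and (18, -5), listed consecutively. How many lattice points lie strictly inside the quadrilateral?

567

Using the shoelace formula, 2A = |[15·(-20) − (-34)·(-30)] + [(-34)·(-11) − 5·(-20)] + [5·(-5) − 18·(-11)] + [18·(-30) − 15·(-5)]| = 1138, so the area is 569.
Summing gcd(|Δx|,|Δy|) over the edges gives the boundary count: gcd(49,10) + gcd(39,9) + gcd(13,6) + gcd(3,25) = 1+3+1+1 = 6.
Pick's theorem gives I = A − B/2 + 1 = 569 − 6/2 + 1 = 567.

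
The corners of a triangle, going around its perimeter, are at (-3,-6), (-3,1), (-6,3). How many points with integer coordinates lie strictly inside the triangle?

Using the shoelace formula, 2A = |((-3)·1 − (-3)·(-6)) + ((-3)·3 − (-6)·1) + ((-6)·(-6) − (-3)·3)| = 21, so the area is 21/2.
The number of boundary lattice points is Σ gcd(|Δx|,|Δy|) = gcd(0,7) + gcd(3,2) + gcd(3,9) = 7+1+3 = 11.
Pick's theorem gives I = A − B/2 + 1 = 21/2 − 11/2 + 1 = 6.

6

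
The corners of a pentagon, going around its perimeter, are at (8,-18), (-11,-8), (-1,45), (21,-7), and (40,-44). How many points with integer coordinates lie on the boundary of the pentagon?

Along each edge there are gcd(|Δx|,|Δy|)+1 lattice points, so counting each shared vertex once the boundary has gcd(19,10) + gcd(10,53) + gcd(22,52) + gcd(19,37) + gcd(32,26) = 1+1+2+1+2 = 7.

7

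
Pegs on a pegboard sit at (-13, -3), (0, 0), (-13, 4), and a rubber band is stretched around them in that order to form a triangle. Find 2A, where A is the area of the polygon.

91

Using the shoelace formula, 2A = |[(-13)·0 − 0·(-3)] + [0·4 − (-13)·0] + [(-13)·(-3) − (-13)·4]| = 91, so the area is 45.5.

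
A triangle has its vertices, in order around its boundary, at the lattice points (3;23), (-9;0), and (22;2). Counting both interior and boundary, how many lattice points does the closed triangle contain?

By the shoelace formula, twice the signed area is |[3·0 − (-9)·23] + [(-9)·2 − 22·0] + [22·23 − 3·2]| = 689, so the area is 689/2.
The number of boundary lattice points is Σ gcd(|Δx|,|Δy|) = gcd(12,23) + gcd(31,2) + gcd(19,21) = 1+1+1 = 3.
Pick's theorem gives I = A − B/2 + 1 = 689/2 − 3/2 + 1 = 344, so the closed region contains I + B = 344 + 3 = 347 lattice points.

347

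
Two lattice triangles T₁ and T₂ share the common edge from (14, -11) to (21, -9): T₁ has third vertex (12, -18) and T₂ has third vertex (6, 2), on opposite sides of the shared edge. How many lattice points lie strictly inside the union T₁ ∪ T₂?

71

The union is the simple quadrilateral with vertices (14, -11), (12, -18), (21, -9), (6, 2) in order.
Using the shoelace formula, 2A = |[14·(-18) − 12·(-11)] + [12·(-9) − 21·(-18)] + [21·2 − 6·(-9)] + [6·(-11) − 14·2]| = 152, so the area is 76.
Summing gcd(|Δx|,|Δy|) over the edges gives the boundary count: gcd(2,7) + gcd(9,9) + gcd(15,11) + gcd(8,13) = 1+9+1+1 = 12.
By Pick's theorem I = A − B/2 + 1 = 76 − 12/2 + 1 = 71.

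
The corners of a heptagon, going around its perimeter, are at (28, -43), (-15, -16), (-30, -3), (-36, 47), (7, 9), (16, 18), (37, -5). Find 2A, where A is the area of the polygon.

5914

By the shoelace formula, twice the signed area is |[28·(-16) − (-15)·(-43)] + [(-15)·(-3) − (-30)·(-16)] + [(-30)·47 − (-36)·(-3)] + [(-36)·9 − 7·47] + [7·18 − 16·9] + [16·(-5) − 37·18] + [37·(-43) − 28·(-5)]| = 5914, so the area is 2957.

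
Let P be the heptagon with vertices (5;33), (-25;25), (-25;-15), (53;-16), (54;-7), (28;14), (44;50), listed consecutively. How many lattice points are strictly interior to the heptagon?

The shoelace formula gives twice the area as |[5·25 − (-25)·33] + [(-25)·(-15) − (-25)·25] + [(-25)·(-16) − 53·(-15)] + [53·(-7) − 54·(-16)] + [54·14 − 28·(-7)] + [28·50 − 44·14] + [44·33 − 5·50]| = 6576, so the area is 3288.
Along each edge there are gcd(|Δx|,|Δy|)+1 lattice points, so counting each shared vertex once the boundary has gcd(30,8) + gcd(0,40) + gcd(78,1) + gcd(1,9) + gcd(26,21) + gcd(16,36) + gcd(39,17) = 2+40+1+1+1+4+1 = 50.
By Pick's theorem A = I + B/2 − 1, so I = 3288 − 50/2 + 1 = 3264.

3264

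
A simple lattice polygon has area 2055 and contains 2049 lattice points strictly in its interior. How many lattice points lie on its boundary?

Pick's theorem gives A = I + B/2 − 1, so B = 2(A − I + 1) = 2(2055 − 2049 + 1) = 14.

14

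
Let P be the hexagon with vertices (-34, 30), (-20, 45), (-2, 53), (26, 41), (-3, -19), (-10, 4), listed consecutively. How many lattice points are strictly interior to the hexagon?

2044

The shoelace formula gives twice the area as |((-34)·45 − (-20)·30) + ((-20)·53 − (-2)·45) + ((-2)·41 − 26·53) + (26·(-19) − (-3)·41) + ((-3)·4 − (-10)·(-19)) + ((-10)·30 − (-34)·4)| = 4097, so the area is 2048.5.
Along each edge there are gcd(|Δx|,|Δy|)+1 lattice points, so counting each shared vertex once the boundary has gcd(14,15) + gcd(18,8) + gcd(28,12) + gcd(29,60) + gcd(7,23) + gcd(24,26) = 1+2+4+1+1+2 = 11.
Pick's theorem gives I = A − B/2 + 1 = 2048.5 − 11/2 + 1 = 2044.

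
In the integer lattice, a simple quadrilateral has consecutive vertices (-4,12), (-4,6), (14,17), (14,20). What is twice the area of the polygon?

162

The shoelace formula gives twice the area as |((-4)·6 − (-4)·12) + ((-4)·17 − 14·6) + (14·20 − 14·17) + (14·12 − (-4)·20)| = 162, so the area is 81.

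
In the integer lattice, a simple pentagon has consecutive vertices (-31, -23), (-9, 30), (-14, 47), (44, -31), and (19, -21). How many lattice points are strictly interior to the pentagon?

By the shoelace formula, twice the signed area is |((-31)·30 − (-9)·(-23)) + ((-9)·47 − (-14)·30) + ((-14)·(-31) − 44·47) + (44·(-21) − 19·(-31)) + (19·(-23) − (-31)·(-21))| = 4197, so the area is 4197/2.
Summing gcd(|Δx|,|Δy|) over the edges gives the boundary count: gcd(22,53) + gcd(5,17) + gcd(58,78) + gcd(25,10) + gcd(50,2) = 1+1+2+5+2 = 11.
Pick's theorem gives I = A − B/2 + 1 = 4197/2 − 11/2 + 1 = 2094.

2094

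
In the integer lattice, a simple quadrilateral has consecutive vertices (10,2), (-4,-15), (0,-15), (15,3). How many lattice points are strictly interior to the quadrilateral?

By the shoelace formula, twice the signed area is |[10·(-15) − (-4)·2] + [(-4)·(-15) − 0·(-15)] + [0·3 − 15·(-15)] + [15·2 − 10·3]| = 143, so the area is 143/2.
The number of boundary lattice points is Σ gcd(|Δx|,|Δy|) = gcd(14,17) + gcd(4,0) + gcd(15,18) + gcd(5,1) = 1+4+3+1 = 9.
Pick's theorem gives I = A − B/2 + 1 = 143/2 − 9/2 + 1 = 68.

68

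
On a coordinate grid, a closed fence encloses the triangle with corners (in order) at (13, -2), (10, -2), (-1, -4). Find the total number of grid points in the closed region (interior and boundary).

Using the shoelace formula, 2A = |(13·(-2) − 10·(-2)) + (10·(-4) − (-1)·(-2)) + ((-1)·(-2) − 13·(-4))| = 6, so the area is 3.
Summing gcd(|Δx|,|Δy|) over the edges gives the boundary count: gcd(3,0) + gcd(11,2) + gcd(14,2) = 3+1+2 = 6.
Pick's theorem gives I = A − B/2 + 1 = 3 − 6/2 + 1 = 1, so the closed region contains I + B = 1 + 6 = 7 lattice points.

7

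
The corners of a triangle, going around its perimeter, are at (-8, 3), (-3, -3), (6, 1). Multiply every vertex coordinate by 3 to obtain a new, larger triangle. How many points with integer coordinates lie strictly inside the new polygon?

Using the shoelace formula, 2A = |[(-8)·(-3) − (-3)·3] + [(-3)·1 − 6·(-3)] + [6·3 − (-8)·1]| = 74, so the area is 37.
Along each edge there are gcd(|Δx|,|Δy|)+1 lattice points, so counting each shared vertex once the boundary has gcd(5,6) + gcd(9,4) + gcd(14,2) = 1+1+2 = 4.
Scaling by 3 multiplies the area by 3² = 9 (so the new area is 333) and multiplies the boundary lattice-point count by 3, giving 12.
By Pick's theorem, the interior count of the dilated polygon is 333 − 12/2 + 1 = 328.

328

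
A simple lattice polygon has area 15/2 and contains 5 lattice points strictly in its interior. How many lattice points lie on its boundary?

7

Pick's theorem gives A = I + B/2 − 1, so B = 2(A − I + 1) = 2(15/2 − 5 + 1) = 7.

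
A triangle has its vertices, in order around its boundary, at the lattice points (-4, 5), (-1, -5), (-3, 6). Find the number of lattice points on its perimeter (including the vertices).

3

Along each edge there are gcd(|Δx|,|Δy|)+1 lattice points, so counting each shared vertex once the boundary has gcd(3,10) + gcd(2,11) + gcd(1,1) = 1+1+1 = 3.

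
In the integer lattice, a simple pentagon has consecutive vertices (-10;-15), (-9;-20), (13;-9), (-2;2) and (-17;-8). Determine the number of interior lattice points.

Using the shoelace formula, 2A = |((-10)·(-20) − (-9)·(-15)) + ((-9)·(-9) − 13·(-20)) + (13·2 − (-2)·(-9)) + ((-2)·(-8) − (-17)·2) + ((-17)·(-15) − (-10)·(-8))| = 639, so the area is 639/2.
Summing gcd(|Δx|,|Δy|) over the edges gives the boundary count: gcd(1,5) + gcd(22,11) + gcd(15,11) + gcd(15,10) + gcd(7,7) = 1+11+1+5+7 = 25.
Pick's theorem gives I = A − B/2 + 1 = 639/2 − 25/2 + 1 = 308.

308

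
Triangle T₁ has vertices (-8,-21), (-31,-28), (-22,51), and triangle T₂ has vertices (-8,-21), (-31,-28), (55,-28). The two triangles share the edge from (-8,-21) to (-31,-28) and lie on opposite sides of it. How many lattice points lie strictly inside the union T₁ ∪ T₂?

The union is the simple quadrilateral with vertices (-8,-21), (-22,51), (-31,-28), (55,-28) in order.
By the shoelace formula, twice the signed area is |[(-8)·51 − (-22)·(-21)] + [(-22)·(-28) − (-31)·51] + [(-31)·(-28) − 55·(-28)] + [55·(-21) − (-8)·(-28)]| = 2356, so the area is 1178.
Along each edge there are gcd(|Δx|,|Δy|)+1 lattice points, so counting each shared vertex once the boundary has gcd(14,72) + gcd(9,79) + gcd(86,0) + gcd(63,7) = 2+1+86+7 = 96.
By Pick's theorem I = A − B/2 + 1 = 1178 − 96/2 + 1 = 1131.

1131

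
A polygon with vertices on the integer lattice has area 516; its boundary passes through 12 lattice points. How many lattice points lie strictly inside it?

511

From Pick's theorem, I = A − B/2 + 1 = 516 − 12/2 + 1 = 511.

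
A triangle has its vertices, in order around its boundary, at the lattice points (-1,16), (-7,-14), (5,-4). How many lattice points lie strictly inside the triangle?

146

By the shoelace formula, twice the signed area is |((-1)·(-14) − (-7)·16) + ((-7)·(-4) − 5·(-14)) + (5·16 − (-1)·(-4))| = 300, so the area is 150.
The number of boundary lattice points is Σ gcd(|Δx|,|Δy|) = gcd(6,30) + gcd(12,10) + gcd(6,20) = 6+2+2 = 10.
By Pick's theorem A = I + B/2 − 1, so I = 150 − 10/2 + 1 = 146.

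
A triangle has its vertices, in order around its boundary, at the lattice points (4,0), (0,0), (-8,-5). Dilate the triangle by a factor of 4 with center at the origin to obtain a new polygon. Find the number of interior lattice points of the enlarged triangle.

149

The shoelace formula gives twice the area as |(4·0 − 0·0) + (0·(-5) − (-8)·0) + ((-8)·0 − 4·(-5))| = 20, so the area is 10.
Summing gcd(|Δx|,|Δy|) over the edges gives the boundary count: gcd(4,0) + gcd(8,5) + gcd(12,5) = 4+1+1 = 6.
Scaling by 4 multiplies the area by 4² = 16 (so the new area is 160) and multiplies the boundary lattice-point count by 4, giving 24.
By Pick's theorem, the interior count of the dilated polygon is 160 − 24/2 + 1 = 149.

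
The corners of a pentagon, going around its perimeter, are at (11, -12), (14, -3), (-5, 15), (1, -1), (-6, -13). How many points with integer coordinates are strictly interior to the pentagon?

255

Using the shoelace formula, 2A = |[11·(-3) − 14·(-12)] + [14·15 − (-5)·(-3)] + [(-5)·(-1) − 1·15] + [1·(-13) − (-6)·(-1)] + [(-6)·(-12) − 11·(-13)]| = 516, so the area is 258.
Along each edge there are gcd(|Δx|,|Δy|)+1 lattice points, so counting each shared vertex once the boundary has gcd(3,9) + gcd(19,18) + gcd(6,16) + gcd(7,12) + gcd(17,1) = 3+1+2+1+1 = 8.
By Pick's theorem A = I + B/2 − 1, so I = 258 − 8/2 + 1 = 255.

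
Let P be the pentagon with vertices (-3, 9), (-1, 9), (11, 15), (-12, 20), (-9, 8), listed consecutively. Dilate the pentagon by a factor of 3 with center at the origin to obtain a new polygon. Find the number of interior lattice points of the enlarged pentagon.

1309

Using the shoelace formula, 2A = |[(-3)·9 − (-1)·9] + [(-1)·15 − 11·9] + [11·20 − (-12)·15] + [(-12)·8 − (-9)·20] + [(-9)·9 − (-3)·8]| = 295, so the area is 147.5.
The number of boundary lattice points is Σ gcd(|Δx|,|Δy|) = gcd(2,0) + gcd(12,6) + gcd(23,5) + gcd(3,12) + gcd(6,1) = 2+6+1+3+1 = 13.
Scaling by 3 multiplies the area by 3² = 9 (so the new area is 2655/2) and multiplies the boundary lattice-point count by 3, giving 39.
By Pick's theorem, the interior count of the dilated polygon is 2655/2 − 39/2 + 1 = 1309.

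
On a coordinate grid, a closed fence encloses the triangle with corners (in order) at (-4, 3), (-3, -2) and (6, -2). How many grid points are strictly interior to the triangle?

16

By the shoelace formula, twice the signed area is |[(-4)·(-2) − (-3)·3] + [(-3)·(-2) − 6·(-2)] + [6·3 − (-4)·(-2)]| = 45, so the area is 22.5.
The number of boundary lattice points is Σ gcd(|Δx|,|Δy|) = gcd(1,5) + gcd(9,0) + gcd(10,5) = 1+9+5 = 15.
By Pick's theorem A = I + B/2 − 1, so I = 22.5 − 15/2 + 1 = 16.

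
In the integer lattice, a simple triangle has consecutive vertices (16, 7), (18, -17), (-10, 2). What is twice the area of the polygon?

Using the shoelace formula, 2A = |[16·(-17) − 18·7] + [18·2 − (-10)·(-17)] + [(-10)·7 − 16·2]| = 634, so the area is 317.

634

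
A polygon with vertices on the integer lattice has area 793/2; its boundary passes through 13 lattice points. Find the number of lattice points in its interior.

391

Pick's theorem A = I + B/2 − 1 rearranges to I = A − B/2 + 1 = 793/2 − 13/2 + 1 = 391.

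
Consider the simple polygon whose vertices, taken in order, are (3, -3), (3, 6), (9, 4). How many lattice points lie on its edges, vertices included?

12

Along each edge there are gcd(|Δx|,|Δy|)+1 lattice points, so counting each shared vertex once the boundary has gcd(0,9) + gcd(6,2) + gcd(6,7) = 9+2+1 = 12.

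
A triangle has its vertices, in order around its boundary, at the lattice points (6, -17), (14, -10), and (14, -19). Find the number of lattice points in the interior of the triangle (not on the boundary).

31

By the shoelace formula, twice the signed area is |(6·(-10) − 14·(-17)) + (14·(-19) − 14·(-10)) + (14·(-17) − 6·(-19))| = 72, so the area is 36.
Along each edge there are gcd(|Δx|,|Δy|)+1 lattice points, so counting each shared vertex once the boundary has gcd(8,7) + gcd(0,9) + gcd(8,2) = 1+9+2 = 12.
By Pick's theorem A = I + B/2 − 1, so I = 36 − 12/2 + 1 = 31.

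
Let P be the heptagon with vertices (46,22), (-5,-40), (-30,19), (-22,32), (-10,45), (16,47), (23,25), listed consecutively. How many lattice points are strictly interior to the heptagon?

The shoelace formula gives twice the area as |(46·(-40) − (-5)·22) + ((-5)·19 − (-30)·(-40)) + ((-30)·32 − (-22)·19) + ((-22)·45 − (-10)·32) + ((-10)·47 − 16·45) + (16·25 − 23·47) + (23·22 − 46·25)| = 6752, so the area is 3376.
Summing gcd(|Δx|,|Δy|) over the edges gives the boundary count: gcd(51,62) + gcd(25,59) + gcd(8,13) + gcd(12,13) + gcd(26,2) + gcd(7,22) + gcd(23,3) = 1+1+1+1+2+1+1 = 8.
By Pick's theorem A = I + B/2 − 1, so I = 3376 − 8/2 + 1 = 3373.

3373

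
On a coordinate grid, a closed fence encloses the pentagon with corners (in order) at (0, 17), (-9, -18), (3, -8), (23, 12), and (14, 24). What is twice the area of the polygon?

Using the shoelace formula, 2A = |(0·(-18) − (-9)·17) + ((-9)·(-8) − 3·(-18)) + (3·12 − 23·(-8)) + (23·24 − 14·12) + (14·17 − 0·24)| = 1121, so the area is 1121/2.

1121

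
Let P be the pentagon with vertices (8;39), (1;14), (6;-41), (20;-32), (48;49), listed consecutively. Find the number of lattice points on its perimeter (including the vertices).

Summing gcd(|Δx|,|Δy|) over the edges gives the boundary count: gcd(7,25) + gcd(5,55) + gcd(14,9) + gcd(28,81) + gcd(40,10) = 1+5+1+1+10 = 18.

18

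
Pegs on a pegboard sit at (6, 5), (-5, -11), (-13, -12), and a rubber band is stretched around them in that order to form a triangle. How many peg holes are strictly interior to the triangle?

Using the shoelace formula, 2A = |(6·(-11) − (-5)·5) + ((-5)·(-12) − (-13)·(-11)) + ((-13)·5 − 6·(-12))| = 117, so the area is 117/2.
Along each edge there are gcd(|Δx|,|Δy|)+1 lattice points, so counting each shared vertex once the boundary has gcd(11,16) + gcd(8,1) + gcd(19,17) = 1+1+1 = 3.
By Pick's theorem A = I + B/2 − 1, so I = 117/2 − 3/2 + 1 = 58.

58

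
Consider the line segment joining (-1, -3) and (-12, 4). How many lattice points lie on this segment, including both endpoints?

The number of lattice points on a segment between lattice points is gcd(|Δx|,|Δy|) + 1 = gcd(11,7) + 1 = 1 + 1 = 2.

2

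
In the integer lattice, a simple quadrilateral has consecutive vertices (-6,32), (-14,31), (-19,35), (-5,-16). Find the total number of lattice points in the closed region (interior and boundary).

The shoelace formula gives twice the area as |((-6)·31 − (-14)·32) + ((-14)·35 − (-19)·31) + ((-19)·(-16) − (-5)·35) + ((-5)·32 − (-6)·(-16))| = 584, so the area is 292.
Along each edge there are gcd(|Δx|,|Δy|)+1 lattice points, so counting each shared vertex once the boundary has gcd(8,1) + gcd(5,4) + gcd(14,51) + gcd(1,48) = 1+1+1+1 = 4.
Pick's theorem gives I = A − B/2 + 1 = 292 − 4/2 + 1 = 291, so the closed region contains I + B = 291 + 4 = 295 lattice points.

295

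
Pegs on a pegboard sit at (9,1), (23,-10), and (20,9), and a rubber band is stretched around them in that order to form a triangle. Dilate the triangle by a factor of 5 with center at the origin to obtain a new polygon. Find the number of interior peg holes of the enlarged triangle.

The shoelace formula gives twice the area as |(9·(-10) − 23·1) + (23·9 − 20·(-10)) + (20·1 − 9·9)| = 233, so the area is 116.5.
The number of boundary lattice points is Σ gcd(|Δx|,|Δy|) = gcd(14,11) + gcd(3,19) + gcd(11,8) = 1+1+1 = 3.
Scaling by 5 multiplies the area by 5² = 25 (so the new area is 2912.5) and multiplies the boundary lattice-point count by 5, giving 15.
By Pick's theorem, the interior count of the dilated polygon is 2912.5 − 15/2 + 1 = 2906.

2906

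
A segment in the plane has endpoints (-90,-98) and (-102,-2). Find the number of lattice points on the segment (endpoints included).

13

The number of lattice points on a segment between lattice points is gcd(|Δx|,|Δy|) + 1 = gcd(12,96) + 1 = 12 + 1 = 13.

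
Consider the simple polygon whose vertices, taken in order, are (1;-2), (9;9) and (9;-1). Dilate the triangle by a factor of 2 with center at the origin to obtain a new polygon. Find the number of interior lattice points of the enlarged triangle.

Using the shoelace formula, 2A = |[1·9 − 9·(-2)] + [9·(-1) − 9·9] + [9·(-2) − 1·(-1)]| = 80, so the area is 40.
The number of boundary lattice points is Σ gcd(|Δx|,|Δy|) = gcd(8,11) + gcd(0,10) + gcd(8,1) = 1+10+1 = 12.
Scaling by 2 multiplies the area by 2² = 4 (so the new area is 160) and multiplies the boundary lattice-point count by 2, giving 24.
By Pick's theorem, the interior count of the dilated polygon is 160 − 24/2 + 1 = 149.

149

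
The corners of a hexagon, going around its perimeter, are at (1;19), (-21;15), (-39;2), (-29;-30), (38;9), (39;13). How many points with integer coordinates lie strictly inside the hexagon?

The shoelace formula gives twice the area as |[1·15 − (-21)·19] + [(-21)·2 − (-39)·15] + [(-39)·(-30) − (-29)·2] + [(-29)·9 − 38·(-30)] + [38·13 − 39·9] + [39·19 − 1·13]| = 3935, so the area is 3935/2.
The number of boundary lattice points is Σ gcd(|Δx|,|Δy|) = gcd(22,4) + gcd(18,13) + gcd(10,32) + gcd(67,39) + gcd(1,4) + gcd(38,6) = 2+1+2+1+1+2 = 9.
By Pick's theorem A = I + B/2 − 1, so I = 3935/2 − 9/2 + 1 = 1964.

1964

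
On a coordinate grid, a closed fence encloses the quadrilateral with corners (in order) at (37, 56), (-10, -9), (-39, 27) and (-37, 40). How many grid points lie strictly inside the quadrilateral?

Using the shoelace formula, 2A = |[37·(-9) − (-10)·56] + [(-10)·27 − (-39)·(-9)] + [(-39)·40 − (-37)·27] + [(-37)·56 − 37·40]| = 4507, so the area is 4507/2.
Summing gcd(|Δx|,|Δy|) over the edges gives the boundary count: gcd(47,65) + gcd(29,36) + gcd(2,13) + gcd(74,16) = 1+1+1+2 = 5.
By Pick's theorem A = I + B/2 − 1, so I = 4507/2 − 5/2 + 1 = 2252.

2252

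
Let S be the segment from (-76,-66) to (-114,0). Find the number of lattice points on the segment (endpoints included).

3

The number of lattice points on a segment between lattice points is gcd(|Δx|,|Δy|) + 1 = gcd(38,66) + 1 = 2 + 1 = 3.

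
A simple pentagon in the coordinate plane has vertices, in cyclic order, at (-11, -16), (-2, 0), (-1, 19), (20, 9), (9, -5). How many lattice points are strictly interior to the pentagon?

By the shoelace formula, twice the signed area is |[(-11)·0 − (-2)·(-16)] + [(-2)·19 − (-1)·0] + [(-1)·9 − 20·19] + [20·(-5) − 9·9] + [9·(-16) − (-11)·(-5)]| = 839, so the area is 839/2.
The number of boundary lattice points is Σ gcd(|Δx|,|Δy|) = gcd(9,16) + gcd(1,19) + gcd(21,10) + gcd(11,14) + gcd(20,11) = 1+1+1+1+1 = 5.
By Pick's theorem A = I + B/2 − 1, so I = 839/2 − 5/2 + 1 = 418.

418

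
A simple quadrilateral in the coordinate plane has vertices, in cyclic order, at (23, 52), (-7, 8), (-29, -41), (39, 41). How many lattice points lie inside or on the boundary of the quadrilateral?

Using the shoelace formula, 2A = |(23·8 − (-7)·52) + ((-7)·(-41) − (-29)·8) + ((-29)·41 − 39·(-41)) + (39·52 − 23·41)| = 2562, so the area is 1281.
The number of boundary lattice points is Σ gcd(|Δx|,|Δy|) = gcd(30,44) + gcd(22,49) + gcd(68,82) + gcd(16,11) = 2+1+2+1 = 6.
Pick's theorem gives I = A − B/2 + 1 = 1281 − 6/2 + 1 = 1279, so the closed region contains I + B = 1279 + 6 = 1285 lattice points.

1285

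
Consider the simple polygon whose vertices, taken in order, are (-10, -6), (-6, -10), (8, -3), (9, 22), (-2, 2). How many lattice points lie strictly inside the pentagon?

220

Using the shoelace formula, 2A = |((-10)·(-10) − (-6)·(-6)) + ((-6)·(-3) − 8·(-10)) + (8·22 − 9·(-3)) + (9·2 − (-2)·22) + ((-2)·(-6) − (-10)·2)| = 459, so the area is 229.5.
Along each edge there are gcd(|Δx|,|Δy|)+1 lattice points, so counting each shared vertex once the boundary has gcd(4,4) + gcd(14,7) + gcd(1,25) + gcd(11,20) + gcd(8,8) = 4+7+1+1+8 = 21.
Pick's theorem gives I = A − B/2 + 1 = 229.5 − 21/2 + 1 = 220.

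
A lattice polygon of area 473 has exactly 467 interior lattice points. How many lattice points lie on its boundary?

14

Pick's theorem gives A = I + B/2 − 1, so B = 2(A − I + 1) = 2(473 − 467 + 1) = 14.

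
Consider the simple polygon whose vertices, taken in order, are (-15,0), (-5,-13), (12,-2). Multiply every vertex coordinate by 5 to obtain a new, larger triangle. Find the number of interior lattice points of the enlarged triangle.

By the shoelace formula, twice the signed area is |((-15)·(-13) − (-5)·0) + ((-5)·(-2) − 12·(-13)) + (12·0 − (-15)·(-2))| = 331, so the area is 331/2.
The number of boundary lattice points is Σ gcd(|Δx|,|Δy|) = gcd(10,13) + gcd(17,11) + gcd(27,2) = 1+1+1 = 3.
Scaling by 5 multiplies the area by 5² = 25 (so the new area is 8275/2) and multiplies the boundary lattice-point count by 5, giving 15.
By Pick's theorem, the interior count of the dilated polygon is 8275/2 − 15/2 + 1 = 4131.

4131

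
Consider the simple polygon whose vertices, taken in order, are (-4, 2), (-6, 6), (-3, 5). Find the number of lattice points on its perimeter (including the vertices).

4

Along each edge there are gcd(|Δx|,|Δy|)+1 lattice points, so counting each shared vertex once the boundary has gcd(2,4) + gcd(3,1) + gcd(1,3) = 2+1+1 = 4.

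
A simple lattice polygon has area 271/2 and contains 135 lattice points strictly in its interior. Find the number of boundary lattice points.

Pick's theorem gives A = I + B/2 − 1, so B = 2(A − I + 1) = 2(271/2 − 135 + 1) = 3.

3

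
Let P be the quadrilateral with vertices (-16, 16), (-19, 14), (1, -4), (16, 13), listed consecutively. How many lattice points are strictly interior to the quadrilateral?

By the shoelace formula, twice the signed area is |((-16)·14 − (-19)·16) + ((-19)·(-4) − 1·14) + (1·13 − 16·(-4)) + (16·16 − (-16)·13)| = 683, so the area is 341.5.
Along each edge there are gcd(|Δx|,|Δy|)+1 lattice points, so counting each shared vertex once the boundary has gcd(3,2) + gcd(20,18) + gcd(15,17) + gcd(32,3) = 1+2+1+1 = 5.
Pick's theorem gives I = A − B/2 + 1 = 341.5 − 5/2 + 1 = 340.

340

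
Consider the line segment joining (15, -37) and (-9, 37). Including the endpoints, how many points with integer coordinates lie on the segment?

The number of lattice points on a segment between lattice points is gcd(|Δx|,|Δy|) + 1 = gcd(24,74) + 1 = 2 + 1 = 3.

3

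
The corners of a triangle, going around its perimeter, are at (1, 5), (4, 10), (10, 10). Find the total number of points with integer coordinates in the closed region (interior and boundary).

20

The shoelace formula gives twice the area as |(1·10 − 4·5) + (4·10 − 10·10) + (10·5 − 1·10)| = 30, so the area is 15.
The number of boundary lattice points is Σ gcd(|Δx|,|Δy|) = gcd(3,5) + gcd(6,0) + gcd(9,5) = 1+6+1 = 8.
Pick's theorem gives I = A − B/2 + 1 = 15 − 8/2 + 1 = 12, so the closed region contains I + B = 12 + 8 = 20 lattice points.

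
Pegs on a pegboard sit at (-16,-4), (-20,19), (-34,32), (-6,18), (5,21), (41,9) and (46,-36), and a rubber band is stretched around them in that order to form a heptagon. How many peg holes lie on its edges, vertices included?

The number of boundary lattice points is Σ gcd(|Δx|,|Δy|) = gcd(4,23) + gcd(14,13) + gcd(28,14) + gcd(11,3) + gcd(36,12) + gcd(5,45) + gcd(62,32) = 1+1+14+1+12+5+2 = 36.

36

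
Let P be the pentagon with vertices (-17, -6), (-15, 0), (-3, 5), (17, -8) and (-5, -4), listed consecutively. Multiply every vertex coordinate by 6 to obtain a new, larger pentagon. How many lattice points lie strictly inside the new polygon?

Using the shoelace formula, 2A = |[(-17)·0 − (-15)·(-6)] + [(-15)·5 − (-3)·0] + [(-3)·(-8) − 17·5] + [17·(-4) − (-5)·(-8)] + [(-5)·(-6) − (-17)·(-4)]| = 372, so the area is 186.
Along each edge there are gcd(|Δx|,|Δy|)+1 lattice points, so counting each shared vertex once the boundary has gcd(2,6) + gcd(12,5) + gcd(20,13) + gcd(22,4) + gcd(12,2) = 2+1+1+2+2 = 8.
Scaling by 6 multiplies the area by 6² = 36 (so the new area is 6696) and multiplies the boundary lattice-point count by 6, giving 48.
By Pick's theorem, the interior count of the dilated polygon is 6696 − 48/2 + 1 = 6673.

6673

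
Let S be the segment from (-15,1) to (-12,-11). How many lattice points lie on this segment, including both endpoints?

The number of lattice points on a segment between lattice points is gcd(|Δx|,|Δy|) + 1 = gcd(3,12) + 1 = 3 + 1 = 4.

4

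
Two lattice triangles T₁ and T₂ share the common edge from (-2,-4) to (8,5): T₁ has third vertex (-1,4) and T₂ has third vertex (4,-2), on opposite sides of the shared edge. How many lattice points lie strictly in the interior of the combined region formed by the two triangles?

51

The union is the simple quadrilateral with vertices (-2,-4), (-1,4), (8,5), (4,-2) in order.
By the shoelace formula, twice the signed area is |[(-2)·4 − (-1)·(-4)] + [(-1)·5 − 8·4] + [8·(-2) − 4·5] + [4·(-4) − (-2)·(-2)]| = 105, so the area is 105/2.
Summing gcd(|Δx|,|Δy|) over the edges gives the boundary count: gcd(1,8) + gcd(9,1) + gcd(4,7) + gcd(6,2) = 1+1+1+2 = 5.
By Pick's theorem I = A − B/2 + 1 = 105/2 − 5/2 + 1 = 51.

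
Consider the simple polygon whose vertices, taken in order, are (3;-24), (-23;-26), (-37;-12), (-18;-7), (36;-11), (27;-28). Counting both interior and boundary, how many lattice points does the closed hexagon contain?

1062

By the shoelace formula, twice the signed area is |(3·(-26) − (-23)·(-24)) + ((-23)·(-12) − (-37)·(-26)) + ((-37)·(-7) − (-18)·(-12)) + ((-18)·(-11) − 36·(-7)) + (36·(-28) − 27·(-11)) + (27·(-24) − 3·(-28))| = 2098, so the area is 1049.
Summing gcd(|Δx|,|Δy|) over the edges gives the boundary count: gcd(26,2) + gcd(14,14) + gcd(19,5) + gcd(54,4) + gcd(9,17) + gcd(24,4) = 2+14+1+2+1+4 = 24.
Pick's theorem gives I = A − B/2 + 1 = 1049 − 24/2 + 1 = 1038, so the closed region contains I + B = 1038 + 24 = 1062 lattice points.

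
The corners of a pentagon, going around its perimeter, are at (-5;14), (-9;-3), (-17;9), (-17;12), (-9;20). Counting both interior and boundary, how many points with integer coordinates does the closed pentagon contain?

160

Using the shoelace formula, 2A = |((-5)·(-3) − (-9)·14) + ((-9)·9 − (-17)·(-3)) + ((-17)·12 − (-17)·9) + ((-17)·20 − (-9)·12) + ((-9)·14 − (-5)·20)| = 300, so the area is 150.
Summing gcd(|Δx|,|Δy|) over the edges gives the boundary count: gcd(4,17) + gcd(8,12) + gcd(0,3) + gcd(8,8) + gcd(4,6) = 1+4+3+8+2 = 18.
Pick's theorem gives I = A − B/2 + 1 = 150 − 18/2 + 1 = 142, so the closed region contains I + B = 142 + 18 = 160 lattice points.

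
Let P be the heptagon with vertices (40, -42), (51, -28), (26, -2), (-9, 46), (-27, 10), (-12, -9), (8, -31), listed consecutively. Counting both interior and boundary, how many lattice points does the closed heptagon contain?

By the shoelace formula, twice the signed area is |[40·(-28) − 51·(-42)] + [51·(-2) − 26·(-28)] + [26·46 − (-9)·(-2)] + [(-9)·10 − (-27)·46] + [(-27)·(-9) − (-12)·10] + [(-12)·(-31) − 8·(-9)] + [8·(-42) − 40·(-31)]| = 5689, so the area is 5689/2.
Summing gcd(|Δx|,|Δy|) over the edges gives the boundary count: gcd(11,14) + gcd(25,26) + gcd(35,48) + gcd(18,36) + gcd(15,19) + gcd(20,22) + gcd(32,11) = 1+1+1+18+1+2+1 = 25.
Pick's theorem gives I = A − B/2 + 1 = 5689/2 − 25/2 + 1 = 2833, so the closed region contains I + B = 2833 + 25 = 2858 lattice points.

2858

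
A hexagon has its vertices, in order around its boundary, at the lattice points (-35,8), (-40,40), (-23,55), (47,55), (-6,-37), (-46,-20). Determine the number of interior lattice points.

5098

By the shoelace formula, twice the signed area is |[(-35)·40 − (-40)·8] + [(-40)·55 − (-23)·40] + [(-23)·55 − 47·55] + [47·(-37) − (-6)·55] + [(-6)·(-20) − (-46)·(-37)] + [(-46)·8 − (-35)·(-20)]| = 10269, so the area is 10269/2.
Along each edge there are gcd(|Δx|,|Δy|)+1 lattice points, so counting each shared vertex once the boundary has gcd(5,32) + gcd(17,15) + gcd(70,0) + gcd(53,92) + gcd(40,17) + gcd(11,28) = 1+1+70+1+1+1 = 75.
By Pick's theorem A = I + B/2 − 1, so I = 10269/2 − 75/2 + 1 = 5098.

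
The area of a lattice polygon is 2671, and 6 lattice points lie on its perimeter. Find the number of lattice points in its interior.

2669

Pick's theorem A = I + B/2 − 1 rearranges to I = A − B/2 + 1 = 2671 − 6/2 + 1 = 2669.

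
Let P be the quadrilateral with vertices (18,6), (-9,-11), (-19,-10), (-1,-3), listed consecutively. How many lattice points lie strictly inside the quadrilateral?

83

The shoelace formula gives twice the area as |(18·(-11) − (-9)·6) + ((-9)·(-10) − (-19)·(-11)) + ((-19)·(-3) − (-1)·(-10)) + ((-1)·6 − 18·(-3))| = 168, so the area is 84.
Along each edge there are gcd(|Δx|,|Δy|)+1 lattice points, so counting each shared vertex once the boundary has gcd(27,17) + gcd(10,1) + gcd(18,7) + gcd(19,9) = 1+1+1+1 = 4.
By Pick's theorem A = I + B/2 − 1, so I = 84 − 4/2 + 1 = 83.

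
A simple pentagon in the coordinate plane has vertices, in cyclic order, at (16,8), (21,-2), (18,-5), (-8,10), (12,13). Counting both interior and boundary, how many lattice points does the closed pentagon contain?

The shoelace formula gives twice the area as |[16·(-2) − 21·8] + [21·(-5) − 18·(-2)] + [18·10 − (-8)·(-5)] + [(-8)·13 − 12·10] + [12·8 − 16·13]| = 465, so the area is 465/2.
Along each edge there are gcd(|Δx|,|Δy|)+1 lattice points, so counting each shared vertex once the boundary has gcd(5,10) + gcd(3,3) + gcd(26,15) + gcd(20,3) + gcd(4,5) = 5+3+1+1+1 = 11.
Pick's theorem gives I = A − B/2 + 1 = 465/2 − 11/2 + 1 = 228, so the closed region contains I + B = 228 + 11 = 239 lattice points.

239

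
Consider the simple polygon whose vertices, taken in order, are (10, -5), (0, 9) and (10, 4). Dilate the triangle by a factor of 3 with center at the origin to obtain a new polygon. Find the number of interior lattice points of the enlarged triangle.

382

The shoelace formula gives twice the area as |(10·9 − 0·(-5)) + (0·4 − 10·9) + (10·(-5) − 10·4)| = 90, so the area is 45.
Along each edge there are gcd(|Δx|,|Δy|)+1 lattice points, so counting each shared vertex once the boundary has gcd(10,14) + gcd(10,5) + gcd(0,9) = 2+5+9 = 16.
Scaling by 3 multiplies the area by 3² = 9 (so the new area is 405) and multiplies the boundary lattice-point count by 3, giving 48.
By Pick's theorem, the interior count of the dilated polygon is 405 − 48/2 + 1 = 382.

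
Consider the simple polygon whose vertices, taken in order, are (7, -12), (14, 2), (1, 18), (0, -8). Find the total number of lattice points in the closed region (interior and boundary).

246

Using the shoelace formula, 2A = |(7·2 − 14·(-12)) + (14·18 − 1·2) + (1·(-8) − 0·18) + (0·(-12) − 7·(-8))| = 480, so the area is 240.
Summing gcd(|Δx|,|Δy|) over the edges gives the boundary count: gcd(7,14) + gcd(13,16) + gcd(1,26) + gcd(7,4) = 7+1+1+1 = 10.
Pick's theorem gives I = A − B/2 + 1 = 240 − 10/2 + 1 = 236, so the closed region contains I + B = 236 + 10 = 246 lattice points.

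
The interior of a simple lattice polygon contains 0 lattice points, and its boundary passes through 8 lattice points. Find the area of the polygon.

3

Pick's theorem states A = I + B/2 − 1, so A = 0 + 8/2 − 1 = 3.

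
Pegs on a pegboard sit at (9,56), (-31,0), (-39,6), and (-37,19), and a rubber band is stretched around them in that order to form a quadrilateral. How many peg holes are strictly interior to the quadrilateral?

601

Using the shoelace formula, 2A = |(9·0 − (-31)·56) + ((-31)·6 − (-39)·0) + ((-39)·19 − (-37)·6) + ((-37)·56 − 9·19)| = 1212, so the area is 606.
Along each edge there are gcd(|Δx|,|Δy|)+1 lattice points, so counting each shared vertex once the boundary has gcd(40,56) + gcd(8,6) + gcd(2,13) + gcd(46,37) = 8+2+1+1 = 12.
Pick's theorem gives I = A − B/2 + 1 = 606 − 12/2 + 1 = 601.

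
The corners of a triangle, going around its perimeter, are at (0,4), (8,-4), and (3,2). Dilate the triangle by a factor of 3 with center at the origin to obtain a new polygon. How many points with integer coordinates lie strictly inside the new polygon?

By the shoelace formula, twice the signed area is |(0·(-4) − 8·4) + (8·2 − 3·(-4)) + (3·4 − 0·2)| = 8, so the area is 4.
The number of boundary lattice points is Σ gcd(|Δx|,|Δy|) = gcd(8,8) + gcd(5,6) + gcd(3,2) = 8+1+1 = 10.
Scaling by 3 multiplies the area by 3² = 9 (so the new area is 36) and multiplies the boundary lattice-point count by 3, giving 30.
By Pick's theorem, the interior count of the dilated polygon is 36 − 30/2 + 1 = 22.

22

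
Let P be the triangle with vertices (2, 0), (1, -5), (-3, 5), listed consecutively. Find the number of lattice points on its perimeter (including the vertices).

Along each edge there are gcd(|Δx|,|Δy|)+1 lattice points, so counting each shared vertex once the boundary has gcd(1,5) + gcd(4,10) + gcd(5,5) = 1+2+5 = 8.

8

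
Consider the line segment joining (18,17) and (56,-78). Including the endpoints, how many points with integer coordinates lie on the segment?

The number of lattice points on a segment between lattice points is gcd(|Δx|,|Δy|) + 1 = gcd(38,95) + 1 = 19 + 1 = 20.

20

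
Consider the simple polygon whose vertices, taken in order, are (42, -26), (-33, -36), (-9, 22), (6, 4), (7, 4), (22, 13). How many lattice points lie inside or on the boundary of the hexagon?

2362

By the shoelace formula, twice the signed area is |[42·(-36) − (-33)·(-26)] + [(-33)·22 − (-9)·(-36)] + [(-9)·4 − 6·22] + [6·4 − 7·4] + [7·13 − 22·4] + [22·(-26) − 42·13]| = 4707, so the area is 2353.5.
The number of boundary lattice points is Σ gcd(|Δx|,|Δy|) = gcd(75,10) + gcd(24,58) + gcd(15,18) + gcd(1,0) + gcd(15,9) + gcd(20,39) = 5+2+3+1+3+1 = 15.
Pick's theorem gives I = A − B/2 + 1 = 2353.5 − 15/2 + 1 = 2347, so the closed region contains I + B = 2347 + 15 = 2362 lattice points.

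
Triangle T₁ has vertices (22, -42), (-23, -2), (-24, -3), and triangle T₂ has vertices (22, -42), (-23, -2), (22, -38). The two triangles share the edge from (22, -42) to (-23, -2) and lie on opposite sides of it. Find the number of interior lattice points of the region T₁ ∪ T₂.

126

The union is the simple quadrilateral with vertices (22, -42), (-24, -3), (-23, -2), (22, -38) in order.
By the shoelace formula, twice the signed area is |(22·(-3) − (-24)·(-42)) + ((-24)·(-2) − (-23)·(-3)) + ((-23)·(-38) − 22·(-2)) + (22·(-42) − 22·(-38))| = 265, so the area is 132.5.
The number of boundary lattice points is Σ gcd(|Δx|,|Δy|) = gcd(46,39) + gcd(1,1) + gcd(45,36) + gcd(0,4) = 1+1+9+4 = 15.
By Pick's theorem I = A − B/2 + 1 = 132.5 − 15/2 + 1 = 126.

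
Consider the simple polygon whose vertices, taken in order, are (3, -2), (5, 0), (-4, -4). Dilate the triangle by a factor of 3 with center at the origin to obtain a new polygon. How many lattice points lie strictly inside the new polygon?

40

The shoelace formula gives twice the area as |(3·0 − 5·(-2)) + (5·(-4) − (-4)·0) + ((-4)·(-2) − 3·(-4))| = 10, so the area is 5.
The number of boundary lattice points is Σ gcd(|Δx|,|Δy|) = gcd(2,2) + gcd(9,4) + gcd(7,2) = 2+1+1 = 4.
Scaling by 3 multiplies the area by 3² = 9 (so the new area is 45) and multiplies the boundary lattice-point count by 3, giving 12.
By Pick's theorem, the interior count of the dilated polygon is 45 − 12/2 + 1 = 40.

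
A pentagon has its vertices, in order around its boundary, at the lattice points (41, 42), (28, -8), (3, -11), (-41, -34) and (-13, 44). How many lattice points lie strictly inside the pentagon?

By the shoelace formula, twice the signed area is |(41·(-8) − 28·42) + (28·(-11) − 3·(-8)) + (3·(-34) − (-41)·(-11)) + ((-41)·44 − (-13)·(-34)) + ((-13)·42 − 41·44)| = 6937, so the area is 3468.5.
Along each edge there are gcd(|Δx|,|Δy|)+1 lattice points, so counting each shared vertex once the boundary has gcd(13,50) + gcd(25,3) + gcd(44,23) + gcd(28,78) + gcd(54,2) = 1+1+1+2+2 = 7.
Pick's theorem gives I = A − B/2 + 1 = 3468.5 − 7/2 + 1 = 3466.

3466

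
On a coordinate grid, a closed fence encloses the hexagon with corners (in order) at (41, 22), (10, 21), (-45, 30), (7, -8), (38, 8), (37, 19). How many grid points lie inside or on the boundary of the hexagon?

1433

The shoelace formula gives twice the area as |[41·21 − 10·22] + [10·30 − (-45)·21] + [(-45)·(-8) − 7·30] + [7·8 − 38·(-8)] + [38·19 − 37·8] + [37·22 − 41·19]| = 2857, so the area is 2857/2.
Summing gcd(|Δx|,|Δy|) over the edges gives the boundary count: gcd(31,1) + gcd(55,9) + gcd(52,38) + gcd(31,16) + gcd(1,11) + gcd(4,3) = 1+1+2+1+1+1 = 7.
Pick's theorem gives I = A − B/2 + 1 = 2857/2 − 7/2 + 1 = 1426, so the closed region contains I + B = 1426 + 7 = 1433 lattice points.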